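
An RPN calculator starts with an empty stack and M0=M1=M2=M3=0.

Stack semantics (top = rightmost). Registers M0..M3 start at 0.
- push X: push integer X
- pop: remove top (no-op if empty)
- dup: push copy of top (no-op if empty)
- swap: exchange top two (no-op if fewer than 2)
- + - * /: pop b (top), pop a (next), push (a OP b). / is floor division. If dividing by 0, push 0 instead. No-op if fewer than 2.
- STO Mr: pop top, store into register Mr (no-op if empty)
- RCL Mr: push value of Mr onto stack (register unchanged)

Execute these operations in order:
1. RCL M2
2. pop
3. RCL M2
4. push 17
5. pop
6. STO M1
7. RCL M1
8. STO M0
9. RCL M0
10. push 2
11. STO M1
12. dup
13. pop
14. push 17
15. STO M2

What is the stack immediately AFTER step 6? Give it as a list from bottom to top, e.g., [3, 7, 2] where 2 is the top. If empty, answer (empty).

After op 1 (RCL M2): stack=[0] mem=[0,0,0,0]
After op 2 (pop): stack=[empty] mem=[0,0,0,0]
After op 3 (RCL M2): stack=[0] mem=[0,0,0,0]
After op 4 (push 17): stack=[0,17] mem=[0,0,0,0]
After op 5 (pop): stack=[0] mem=[0,0,0,0]
After op 6 (STO M1): stack=[empty] mem=[0,0,0,0]

(empty)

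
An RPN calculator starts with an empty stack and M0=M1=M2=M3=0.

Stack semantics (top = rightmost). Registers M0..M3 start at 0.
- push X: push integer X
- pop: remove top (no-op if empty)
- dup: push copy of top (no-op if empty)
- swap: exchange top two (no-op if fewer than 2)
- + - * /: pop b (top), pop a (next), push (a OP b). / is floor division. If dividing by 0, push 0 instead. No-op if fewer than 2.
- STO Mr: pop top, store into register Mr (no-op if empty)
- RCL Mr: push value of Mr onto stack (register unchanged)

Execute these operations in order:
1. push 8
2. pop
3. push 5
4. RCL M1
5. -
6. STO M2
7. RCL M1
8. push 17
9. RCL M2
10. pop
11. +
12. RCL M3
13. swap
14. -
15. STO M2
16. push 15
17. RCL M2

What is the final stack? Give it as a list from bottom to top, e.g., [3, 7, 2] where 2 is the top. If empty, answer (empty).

After op 1 (push 8): stack=[8] mem=[0,0,0,0]
After op 2 (pop): stack=[empty] mem=[0,0,0,0]
After op 3 (push 5): stack=[5] mem=[0,0,0,0]
After op 4 (RCL M1): stack=[5,0] mem=[0,0,0,0]
After op 5 (-): stack=[5] mem=[0,0,0,0]
After op 6 (STO M2): stack=[empty] mem=[0,0,5,0]
After op 7 (RCL M1): stack=[0] mem=[0,0,5,0]
After op 8 (push 17): stack=[0,17] mem=[0,0,5,0]
After op 9 (RCL M2): stack=[0,17,5] mem=[0,0,5,0]
After op 10 (pop): stack=[0,17] mem=[0,0,5,0]
After op 11 (+): stack=[17] mem=[0,0,5,0]
After op 12 (RCL M3): stack=[17,0] mem=[0,0,5,0]
After op 13 (swap): stack=[0,17] mem=[0,0,5,0]
After op 14 (-): stack=[-17] mem=[0,0,5,0]
After op 15 (STO M2): stack=[empty] mem=[0,0,-17,0]
After op 16 (push 15): stack=[15] mem=[0,0,-17,0]
After op 17 (RCL M2): stack=[15,-17] mem=[0,0,-17,0]

Answer: [15, -17]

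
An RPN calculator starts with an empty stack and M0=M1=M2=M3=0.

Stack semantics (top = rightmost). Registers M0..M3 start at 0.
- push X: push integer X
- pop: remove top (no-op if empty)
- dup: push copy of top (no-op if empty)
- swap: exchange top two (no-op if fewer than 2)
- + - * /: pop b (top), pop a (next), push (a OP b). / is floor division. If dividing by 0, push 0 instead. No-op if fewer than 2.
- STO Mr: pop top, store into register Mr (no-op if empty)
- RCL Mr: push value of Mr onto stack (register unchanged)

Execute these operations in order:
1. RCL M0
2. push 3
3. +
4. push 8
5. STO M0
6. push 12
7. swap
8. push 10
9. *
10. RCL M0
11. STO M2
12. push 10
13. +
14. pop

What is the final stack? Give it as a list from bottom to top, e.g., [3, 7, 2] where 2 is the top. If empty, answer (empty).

After op 1 (RCL M0): stack=[0] mem=[0,0,0,0]
After op 2 (push 3): stack=[0,3] mem=[0,0,0,0]
After op 3 (+): stack=[3] mem=[0,0,0,0]
After op 4 (push 8): stack=[3,8] mem=[0,0,0,0]
After op 5 (STO M0): stack=[3] mem=[8,0,0,0]
After op 6 (push 12): stack=[3,12] mem=[8,0,0,0]
After op 7 (swap): stack=[12,3] mem=[8,0,0,0]
After op 8 (push 10): stack=[12,3,10] mem=[8,0,0,0]
After op 9 (*): stack=[12,30] mem=[8,0,0,0]
After op 10 (RCL M0): stack=[12,30,8] mem=[8,0,0,0]
After op 11 (STO M2): stack=[12,30] mem=[8,0,8,0]
After op 12 (push 10): stack=[12,30,10] mem=[8,0,8,0]
After op 13 (+): stack=[12,40] mem=[8,0,8,0]
After op 14 (pop): stack=[12] mem=[8,0,8,0]

Answer: [12]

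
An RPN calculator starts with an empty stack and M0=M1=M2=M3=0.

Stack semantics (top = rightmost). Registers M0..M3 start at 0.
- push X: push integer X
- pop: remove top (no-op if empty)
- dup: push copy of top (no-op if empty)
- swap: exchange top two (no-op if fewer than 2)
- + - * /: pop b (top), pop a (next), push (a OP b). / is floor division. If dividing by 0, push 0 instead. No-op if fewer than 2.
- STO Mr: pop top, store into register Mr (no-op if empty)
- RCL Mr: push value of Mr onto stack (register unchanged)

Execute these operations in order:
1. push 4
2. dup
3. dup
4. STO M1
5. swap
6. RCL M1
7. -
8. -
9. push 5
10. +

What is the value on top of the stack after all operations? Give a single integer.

Answer: 9

Derivation:
After op 1 (push 4): stack=[4] mem=[0,0,0,0]
After op 2 (dup): stack=[4,4] mem=[0,0,0,0]
After op 3 (dup): stack=[4,4,4] mem=[0,0,0,0]
After op 4 (STO M1): stack=[4,4] mem=[0,4,0,0]
After op 5 (swap): stack=[4,4] mem=[0,4,0,0]
After op 6 (RCL M1): stack=[4,4,4] mem=[0,4,0,0]
After op 7 (-): stack=[4,0] mem=[0,4,0,0]
After op 8 (-): stack=[4] mem=[0,4,0,0]
After op 9 (push 5): stack=[4,5] mem=[0,4,0,0]
After op 10 (+): stack=[9] mem=[0,4,0,0]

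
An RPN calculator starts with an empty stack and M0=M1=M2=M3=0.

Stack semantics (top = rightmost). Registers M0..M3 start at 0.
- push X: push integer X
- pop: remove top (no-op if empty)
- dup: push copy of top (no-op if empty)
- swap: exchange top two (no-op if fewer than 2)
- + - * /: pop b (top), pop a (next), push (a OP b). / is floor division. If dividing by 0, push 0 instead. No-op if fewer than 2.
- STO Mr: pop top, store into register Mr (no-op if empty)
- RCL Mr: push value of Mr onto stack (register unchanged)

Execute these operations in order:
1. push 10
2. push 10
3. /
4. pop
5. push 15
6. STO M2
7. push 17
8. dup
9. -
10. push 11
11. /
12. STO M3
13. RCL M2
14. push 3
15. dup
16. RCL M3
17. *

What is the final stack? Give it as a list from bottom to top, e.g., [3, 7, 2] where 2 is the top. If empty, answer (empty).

Answer: [15, 3, 0]

Derivation:
After op 1 (push 10): stack=[10] mem=[0,0,0,0]
After op 2 (push 10): stack=[10,10] mem=[0,0,0,0]
After op 3 (/): stack=[1] mem=[0,0,0,0]
After op 4 (pop): stack=[empty] mem=[0,0,0,0]
After op 5 (push 15): stack=[15] mem=[0,0,0,0]
After op 6 (STO M2): stack=[empty] mem=[0,0,15,0]
After op 7 (push 17): stack=[17] mem=[0,0,15,0]
After op 8 (dup): stack=[17,17] mem=[0,0,15,0]
After op 9 (-): stack=[0] mem=[0,0,15,0]
After op 10 (push 11): stack=[0,11] mem=[0,0,15,0]
After op 11 (/): stack=[0] mem=[0,0,15,0]
After op 12 (STO M3): stack=[empty] mem=[0,0,15,0]
After op 13 (RCL M2): stack=[15] mem=[0,0,15,0]
After op 14 (push 3): stack=[15,3] mem=[0,0,15,0]
After op 15 (dup): stack=[15,3,3] mem=[0,0,15,0]
After op 16 (RCL M3): stack=[15,3,3,0] mem=[0,0,15,0]
After op 17 (*): stack=[15,3,0] mem=[0,0,15,0]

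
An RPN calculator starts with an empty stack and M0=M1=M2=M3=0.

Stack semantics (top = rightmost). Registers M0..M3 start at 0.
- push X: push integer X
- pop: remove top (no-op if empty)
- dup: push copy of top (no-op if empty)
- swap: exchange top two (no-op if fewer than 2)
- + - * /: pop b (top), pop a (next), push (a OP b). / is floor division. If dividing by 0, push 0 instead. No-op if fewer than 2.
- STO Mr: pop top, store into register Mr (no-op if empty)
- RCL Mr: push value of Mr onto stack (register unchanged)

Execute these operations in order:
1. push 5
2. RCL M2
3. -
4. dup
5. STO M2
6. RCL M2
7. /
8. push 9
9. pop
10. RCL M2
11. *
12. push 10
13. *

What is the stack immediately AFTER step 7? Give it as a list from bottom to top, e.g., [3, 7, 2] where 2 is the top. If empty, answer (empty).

After op 1 (push 5): stack=[5] mem=[0,0,0,0]
After op 2 (RCL M2): stack=[5,0] mem=[0,0,0,0]
After op 3 (-): stack=[5] mem=[0,0,0,0]
After op 4 (dup): stack=[5,5] mem=[0,0,0,0]
After op 5 (STO M2): stack=[5] mem=[0,0,5,0]
After op 6 (RCL M2): stack=[5,5] mem=[0,0,5,0]
After op 7 (/): stack=[1] mem=[0,0,5,0]

[1]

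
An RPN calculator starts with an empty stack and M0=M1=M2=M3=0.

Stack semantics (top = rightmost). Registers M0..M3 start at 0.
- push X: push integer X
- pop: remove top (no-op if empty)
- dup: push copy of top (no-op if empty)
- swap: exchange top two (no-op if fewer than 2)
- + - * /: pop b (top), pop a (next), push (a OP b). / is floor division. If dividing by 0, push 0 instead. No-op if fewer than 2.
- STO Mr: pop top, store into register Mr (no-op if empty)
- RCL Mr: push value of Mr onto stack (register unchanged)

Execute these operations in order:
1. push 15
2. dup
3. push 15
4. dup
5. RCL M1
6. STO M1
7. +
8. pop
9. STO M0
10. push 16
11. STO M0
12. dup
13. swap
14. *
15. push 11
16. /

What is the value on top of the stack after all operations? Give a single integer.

Answer: 20

Derivation:
After op 1 (push 15): stack=[15] mem=[0,0,0,0]
After op 2 (dup): stack=[15,15] mem=[0,0,0,0]
After op 3 (push 15): stack=[15,15,15] mem=[0,0,0,0]
After op 4 (dup): stack=[15,15,15,15] mem=[0,0,0,0]
After op 5 (RCL M1): stack=[15,15,15,15,0] mem=[0,0,0,0]
After op 6 (STO M1): stack=[15,15,15,15] mem=[0,0,0,0]
After op 7 (+): stack=[15,15,30] mem=[0,0,0,0]
After op 8 (pop): stack=[15,15] mem=[0,0,0,0]
After op 9 (STO M0): stack=[15] mem=[15,0,0,0]
After op 10 (push 16): stack=[15,16] mem=[15,0,0,0]
After op 11 (STO M0): stack=[15] mem=[16,0,0,0]
After op 12 (dup): stack=[15,15] mem=[16,0,0,0]
After op 13 (swap): stack=[15,15] mem=[16,0,0,0]
After op 14 (*): stack=[225] mem=[16,0,0,0]
After op 15 (push 11): stack=[225,11] mem=[16,0,0,0]
After op 16 (/): stack=[20] mem=[16,0,0,0]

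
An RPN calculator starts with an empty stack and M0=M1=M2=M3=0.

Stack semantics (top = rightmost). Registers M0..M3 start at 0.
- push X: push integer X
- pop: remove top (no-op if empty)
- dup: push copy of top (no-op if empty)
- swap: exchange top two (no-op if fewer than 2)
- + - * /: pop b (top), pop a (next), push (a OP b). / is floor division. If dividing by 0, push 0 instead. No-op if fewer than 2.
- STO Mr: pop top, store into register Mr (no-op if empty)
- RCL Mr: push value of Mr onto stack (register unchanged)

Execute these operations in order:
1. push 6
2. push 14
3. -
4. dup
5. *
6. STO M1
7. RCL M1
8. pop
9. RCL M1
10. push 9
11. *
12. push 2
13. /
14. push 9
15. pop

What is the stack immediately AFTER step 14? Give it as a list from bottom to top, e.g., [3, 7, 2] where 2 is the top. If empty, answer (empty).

After op 1 (push 6): stack=[6] mem=[0,0,0,0]
After op 2 (push 14): stack=[6,14] mem=[0,0,0,0]
After op 3 (-): stack=[-8] mem=[0,0,0,0]
After op 4 (dup): stack=[-8,-8] mem=[0,0,0,0]
After op 5 (*): stack=[64] mem=[0,0,0,0]
After op 6 (STO M1): stack=[empty] mem=[0,64,0,0]
After op 7 (RCL M1): stack=[64] mem=[0,64,0,0]
After op 8 (pop): stack=[empty] mem=[0,64,0,0]
After op 9 (RCL M1): stack=[64] mem=[0,64,0,0]
After op 10 (push 9): stack=[64,9] mem=[0,64,0,0]
After op 11 (*): stack=[576] mem=[0,64,0,0]
After op 12 (push 2): stack=[576,2] mem=[0,64,0,0]
After op 13 (/): stack=[288] mem=[0,64,0,0]
After op 14 (push 9): stack=[288,9] mem=[0,64,0,0]

[288, 9]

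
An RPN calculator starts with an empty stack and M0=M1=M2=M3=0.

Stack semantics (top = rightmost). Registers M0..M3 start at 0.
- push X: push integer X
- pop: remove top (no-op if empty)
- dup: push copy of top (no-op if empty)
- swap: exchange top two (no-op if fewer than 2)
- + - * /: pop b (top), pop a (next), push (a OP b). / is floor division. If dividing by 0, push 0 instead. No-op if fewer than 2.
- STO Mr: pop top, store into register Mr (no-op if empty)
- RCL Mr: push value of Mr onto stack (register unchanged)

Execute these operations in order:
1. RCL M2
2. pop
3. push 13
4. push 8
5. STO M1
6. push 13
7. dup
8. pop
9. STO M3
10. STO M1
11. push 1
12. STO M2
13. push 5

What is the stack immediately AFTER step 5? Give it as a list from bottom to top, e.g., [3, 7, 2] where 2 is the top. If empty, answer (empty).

After op 1 (RCL M2): stack=[0] mem=[0,0,0,0]
After op 2 (pop): stack=[empty] mem=[0,0,0,0]
After op 3 (push 13): stack=[13] mem=[0,0,0,0]
After op 4 (push 8): stack=[13,8] mem=[0,0,0,0]
After op 5 (STO M1): stack=[13] mem=[0,8,0,0]

[13]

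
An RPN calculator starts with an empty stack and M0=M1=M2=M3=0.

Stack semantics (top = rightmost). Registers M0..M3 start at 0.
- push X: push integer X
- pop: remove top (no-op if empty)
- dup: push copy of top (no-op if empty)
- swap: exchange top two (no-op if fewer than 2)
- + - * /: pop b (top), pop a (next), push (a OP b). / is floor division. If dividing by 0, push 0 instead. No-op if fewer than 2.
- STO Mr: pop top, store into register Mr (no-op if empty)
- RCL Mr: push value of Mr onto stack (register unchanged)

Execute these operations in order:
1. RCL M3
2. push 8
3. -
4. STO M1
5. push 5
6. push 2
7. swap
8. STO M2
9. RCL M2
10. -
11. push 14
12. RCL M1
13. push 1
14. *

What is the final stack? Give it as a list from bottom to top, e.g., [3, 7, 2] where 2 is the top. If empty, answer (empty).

Answer: [-3, 14, -8]

Derivation:
After op 1 (RCL M3): stack=[0] mem=[0,0,0,0]
After op 2 (push 8): stack=[0,8] mem=[0,0,0,0]
After op 3 (-): stack=[-8] mem=[0,0,0,0]
After op 4 (STO M1): stack=[empty] mem=[0,-8,0,0]
After op 5 (push 5): stack=[5] mem=[0,-8,0,0]
After op 6 (push 2): stack=[5,2] mem=[0,-8,0,0]
After op 7 (swap): stack=[2,5] mem=[0,-8,0,0]
After op 8 (STO M2): stack=[2] mem=[0,-8,5,0]
After op 9 (RCL M2): stack=[2,5] mem=[0,-8,5,0]
After op 10 (-): stack=[-3] mem=[0,-8,5,0]
After op 11 (push 14): stack=[-3,14] mem=[0,-8,5,0]
After op 12 (RCL M1): stack=[-3,14,-8] mem=[0,-8,5,0]
After op 13 (push 1): stack=[-3,14,-8,1] mem=[0,-8,5,0]
After op 14 (*): stack=[-3,14,-8] mem=[0,-8,5,0]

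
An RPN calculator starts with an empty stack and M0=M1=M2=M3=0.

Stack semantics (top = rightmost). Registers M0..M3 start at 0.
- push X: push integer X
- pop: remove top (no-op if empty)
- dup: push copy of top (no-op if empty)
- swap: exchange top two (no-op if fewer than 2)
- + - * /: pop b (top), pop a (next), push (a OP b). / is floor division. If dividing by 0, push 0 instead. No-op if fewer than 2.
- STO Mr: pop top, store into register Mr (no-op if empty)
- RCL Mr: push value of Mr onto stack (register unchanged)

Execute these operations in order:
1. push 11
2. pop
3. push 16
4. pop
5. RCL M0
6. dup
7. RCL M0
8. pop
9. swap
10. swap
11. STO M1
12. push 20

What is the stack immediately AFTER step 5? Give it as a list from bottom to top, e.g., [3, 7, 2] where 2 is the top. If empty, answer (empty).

After op 1 (push 11): stack=[11] mem=[0,0,0,0]
After op 2 (pop): stack=[empty] mem=[0,0,0,0]
After op 3 (push 16): stack=[16] mem=[0,0,0,0]
After op 4 (pop): stack=[empty] mem=[0,0,0,0]
After op 5 (RCL M0): stack=[0] mem=[0,0,0,0]

[0]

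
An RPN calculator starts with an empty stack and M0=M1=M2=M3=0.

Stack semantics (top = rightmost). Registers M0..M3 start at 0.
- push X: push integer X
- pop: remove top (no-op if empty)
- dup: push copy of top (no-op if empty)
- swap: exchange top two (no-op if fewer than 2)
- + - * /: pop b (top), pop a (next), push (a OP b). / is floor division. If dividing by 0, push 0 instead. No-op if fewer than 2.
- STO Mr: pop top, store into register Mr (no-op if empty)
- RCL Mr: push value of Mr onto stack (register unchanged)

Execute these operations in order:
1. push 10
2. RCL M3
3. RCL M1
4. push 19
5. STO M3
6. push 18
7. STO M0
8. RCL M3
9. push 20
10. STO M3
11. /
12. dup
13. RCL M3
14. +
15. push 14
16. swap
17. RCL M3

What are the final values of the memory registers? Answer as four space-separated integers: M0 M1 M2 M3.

After op 1 (push 10): stack=[10] mem=[0,0,0,0]
After op 2 (RCL M3): stack=[10,0] mem=[0,0,0,0]
After op 3 (RCL M1): stack=[10,0,0] mem=[0,0,0,0]
After op 4 (push 19): stack=[10,0,0,19] mem=[0,0,0,0]
After op 5 (STO M3): stack=[10,0,0] mem=[0,0,0,19]
After op 6 (push 18): stack=[10,0,0,18] mem=[0,0,0,19]
After op 7 (STO M0): stack=[10,0,0] mem=[18,0,0,19]
After op 8 (RCL M3): stack=[10,0,0,19] mem=[18,0,0,19]
After op 9 (push 20): stack=[10,0,0,19,20] mem=[18,0,0,19]
After op 10 (STO M3): stack=[10,0,0,19] mem=[18,0,0,20]
After op 11 (/): stack=[10,0,0] mem=[18,0,0,20]
After op 12 (dup): stack=[10,0,0,0] mem=[18,0,0,20]
After op 13 (RCL M3): stack=[10,0,0,0,20] mem=[18,0,0,20]
After op 14 (+): stack=[10,0,0,20] mem=[18,0,0,20]
After op 15 (push 14): stack=[10,0,0,20,14] mem=[18,0,0,20]
After op 16 (swap): stack=[10,0,0,14,20] mem=[18,0,0,20]
After op 17 (RCL M3): stack=[10,0,0,14,20,20] mem=[18,0,0,20]

Answer: 18 0 0 20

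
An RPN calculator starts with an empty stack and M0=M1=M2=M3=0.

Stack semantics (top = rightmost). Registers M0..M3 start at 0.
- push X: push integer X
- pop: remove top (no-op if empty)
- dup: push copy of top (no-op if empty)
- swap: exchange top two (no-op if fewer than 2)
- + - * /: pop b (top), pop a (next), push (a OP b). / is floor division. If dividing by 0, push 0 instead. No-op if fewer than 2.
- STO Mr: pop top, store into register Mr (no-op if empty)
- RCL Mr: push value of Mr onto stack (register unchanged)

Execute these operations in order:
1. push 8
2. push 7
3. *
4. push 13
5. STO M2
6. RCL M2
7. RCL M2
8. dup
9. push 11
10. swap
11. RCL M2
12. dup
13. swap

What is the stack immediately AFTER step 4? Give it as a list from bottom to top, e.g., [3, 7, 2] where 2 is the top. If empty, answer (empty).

After op 1 (push 8): stack=[8] mem=[0,0,0,0]
After op 2 (push 7): stack=[8,7] mem=[0,0,0,0]
After op 3 (*): stack=[56] mem=[0,0,0,0]
After op 4 (push 13): stack=[56,13] mem=[0,0,0,0]

[56, 13]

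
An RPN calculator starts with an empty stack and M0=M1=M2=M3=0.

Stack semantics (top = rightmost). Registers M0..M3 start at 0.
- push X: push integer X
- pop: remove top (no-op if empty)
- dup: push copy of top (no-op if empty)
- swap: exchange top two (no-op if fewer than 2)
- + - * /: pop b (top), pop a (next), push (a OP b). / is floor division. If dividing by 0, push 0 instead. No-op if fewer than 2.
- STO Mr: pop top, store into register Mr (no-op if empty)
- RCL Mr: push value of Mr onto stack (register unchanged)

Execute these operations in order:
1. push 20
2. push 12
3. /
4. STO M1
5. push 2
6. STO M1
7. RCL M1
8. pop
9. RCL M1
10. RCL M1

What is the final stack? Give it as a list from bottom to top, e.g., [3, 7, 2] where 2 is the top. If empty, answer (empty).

Answer: [2, 2]

Derivation:
After op 1 (push 20): stack=[20] mem=[0,0,0,0]
After op 2 (push 12): stack=[20,12] mem=[0,0,0,0]
After op 3 (/): stack=[1] mem=[0,0,0,0]
After op 4 (STO M1): stack=[empty] mem=[0,1,0,0]
After op 5 (push 2): stack=[2] mem=[0,1,0,0]
After op 6 (STO M1): stack=[empty] mem=[0,2,0,0]
After op 7 (RCL M1): stack=[2] mem=[0,2,0,0]
After op 8 (pop): stack=[empty] mem=[0,2,0,0]
After op 9 (RCL M1): stack=[2] mem=[0,2,0,0]
After op 10 (RCL M1): stack=[2,2] mem=[0,2,0,0]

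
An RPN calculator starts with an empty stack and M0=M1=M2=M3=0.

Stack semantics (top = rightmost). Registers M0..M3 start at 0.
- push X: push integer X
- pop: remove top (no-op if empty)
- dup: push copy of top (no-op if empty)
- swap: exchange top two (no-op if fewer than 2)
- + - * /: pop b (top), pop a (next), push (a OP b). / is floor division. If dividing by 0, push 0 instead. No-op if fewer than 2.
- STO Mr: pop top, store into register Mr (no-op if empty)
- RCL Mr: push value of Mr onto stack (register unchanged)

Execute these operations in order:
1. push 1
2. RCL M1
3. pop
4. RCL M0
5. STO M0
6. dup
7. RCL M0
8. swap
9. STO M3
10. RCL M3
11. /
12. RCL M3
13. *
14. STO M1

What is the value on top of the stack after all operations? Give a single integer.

After op 1 (push 1): stack=[1] mem=[0,0,0,0]
After op 2 (RCL M1): stack=[1,0] mem=[0,0,0,0]
After op 3 (pop): stack=[1] mem=[0,0,0,0]
After op 4 (RCL M0): stack=[1,0] mem=[0,0,0,0]
After op 5 (STO M0): stack=[1] mem=[0,0,0,0]
After op 6 (dup): stack=[1,1] mem=[0,0,0,0]
After op 7 (RCL M0): stack=[1,1,0] mem=[0,0,0,0]
After op 8 (swap): stack=[1,0,1] mem=[0,0,0,0]
After op 9 (STO M3): stack=[1,0] mem=[0,0,0,1]
After op 10 (RCL M3): stack=[1,0,1] mem=[0,0,0,1]
After op 11 (/): stack=[1,0] mem=[0,0,0,1]
After op 12 (RCL M3): stack=[1,0,1] mem=[0,0,0,1]
After op 13 (*): stack=[1,0] mem=[0,0,0,1]
After op 14 (STO M1): stack=[1] mem=[0,0,0,1]

Answer: 1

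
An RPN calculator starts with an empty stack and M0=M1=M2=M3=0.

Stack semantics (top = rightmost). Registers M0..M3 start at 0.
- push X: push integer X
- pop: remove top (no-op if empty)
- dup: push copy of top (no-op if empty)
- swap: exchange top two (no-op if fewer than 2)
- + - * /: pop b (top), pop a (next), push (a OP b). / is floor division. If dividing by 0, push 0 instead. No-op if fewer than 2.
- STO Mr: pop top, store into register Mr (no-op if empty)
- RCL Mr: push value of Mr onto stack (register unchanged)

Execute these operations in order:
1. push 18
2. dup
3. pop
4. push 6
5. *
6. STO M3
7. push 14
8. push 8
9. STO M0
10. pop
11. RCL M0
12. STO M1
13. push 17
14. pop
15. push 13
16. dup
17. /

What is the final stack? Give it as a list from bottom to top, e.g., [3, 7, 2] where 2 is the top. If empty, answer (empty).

Answer: [1]

Derivation:
After op 1 (push 18): stack=[18] mem=[0,0,0,0]
After op 2 (dup): stack=[18,18] mem=[0,0,0,0]
After op 3 (pop): stack=[18] mem=[0,0,0,0]
After op 4 (push 6): stack=[18,6] mem=[0,0,0,0]
After op 5 (*): stack=[108] mem=[0,0,0,0]
After op 6 (STO M3): stack=[empty] mem=[0,0,0,108]
After op 7 (push 14): stack=[14] mem=[0,0,0,108]
After op 8 (push 8): stack=[14,8] mem=[0,0,0,108]
After op 9 (STO M0): stack=[14] mem=[8,0,0,108]
After op 10 (pop): stack=[empty] mem=[8,0,0,108]
After op 11 (RCL M0): stack=[8] mem=[8,0,0,108]
After op 12 (STO M1): stack=[empty] mem=[8,8,0,108]
After op 13 (push 17): stack=[17] mem=[8,8,0,108]
After op 14 (pop): stack=[empty] mem=[8,8,0,108]
After op 15 (push 13): stack=[13] mem=[8,8,0,108]
After op 16 (dup): stack=[13,13] mem=[8,8,0,108]
After op 17 (/): stack=[1] mem=[8,8,0,108]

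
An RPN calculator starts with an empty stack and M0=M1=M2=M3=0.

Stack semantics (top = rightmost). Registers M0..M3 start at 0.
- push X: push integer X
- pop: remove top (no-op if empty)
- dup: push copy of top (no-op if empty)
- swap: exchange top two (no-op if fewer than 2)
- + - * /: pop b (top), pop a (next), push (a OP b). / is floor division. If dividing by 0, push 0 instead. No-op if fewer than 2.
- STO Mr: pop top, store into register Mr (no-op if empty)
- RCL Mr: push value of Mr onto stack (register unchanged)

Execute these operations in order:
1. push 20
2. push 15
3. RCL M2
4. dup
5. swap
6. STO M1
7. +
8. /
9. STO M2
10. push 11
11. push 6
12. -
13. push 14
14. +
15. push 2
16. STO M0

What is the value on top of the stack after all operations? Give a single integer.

After op 1 (push 20): stack=[20] mem=[0,0,0,0]
After op 2 (push 15): stack=[20,15] mem=[0,0,0,0]
After op 3 (RCL M2): stack=[20,15,0] mem=[0,0,0,0]
After op 4 (dup): stack=[20,15,0,0] mem=[0,0,0,0]
After op 5 (swap): stack=[20,15,0,0] mem=[0,0,0,0]
After op 6 (STO M1): stack=[20,15,0] mem=[0,0,0,0]
After op 7 (+): stack=[20,15] mem=[0,0,0,0]
After op 8 (/): stack=[1] mem=[0,0,0,0]
After op 9 (STO M2): stack=[empty] mem=[0,0,1,0]
After op 10 (push 11): stack=[11] mem=[0,0,1,0]
After op 11 (push 6): stack=[11,6] mem=[0,0,1,0]
After op 12 (-): stack=[5] mem=[0,0,1,0]
After op 13 (push 14): stack=[5,14] mem=[0,0,1,0]
After op 14 (+): stack=[19] mem=[0,0,1,0]
After op 15 (push 2): stack=[19,2] mem=[0,0,1,0]
After op 16 (STO M0): stack=[19] mem=[2,0,1,0]

Answer: 19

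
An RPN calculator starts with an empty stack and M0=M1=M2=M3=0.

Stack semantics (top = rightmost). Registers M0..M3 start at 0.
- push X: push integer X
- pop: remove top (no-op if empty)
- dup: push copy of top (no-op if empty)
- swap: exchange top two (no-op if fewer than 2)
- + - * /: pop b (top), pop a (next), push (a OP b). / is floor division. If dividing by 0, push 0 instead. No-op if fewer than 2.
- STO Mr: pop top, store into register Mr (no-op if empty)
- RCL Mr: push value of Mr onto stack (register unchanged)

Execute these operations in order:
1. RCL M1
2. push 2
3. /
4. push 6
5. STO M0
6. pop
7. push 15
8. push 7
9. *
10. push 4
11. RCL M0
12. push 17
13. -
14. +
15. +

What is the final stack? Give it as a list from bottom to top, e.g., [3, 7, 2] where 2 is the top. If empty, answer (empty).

After op 1 (RCL M1): stack=[0] mem=[0,0,0,0]
After op 2 (push 2): stack=[0,2] mem=[0,0,0,0]
After op 3 (/): stack=[0] mem=[0,0,0,0]
After op 4 (push 6): stack=[0,6] mem=[0,0,0,0]
After op 5 (STO M0): stack=[0] mem=[6,0,0,0]
After op 6 (pop): stack=[empty] mem=[6,0,0,0]
After op 7 (push 15): stack=[15] mem=[6,0,0,0]
After op 8 (push 7): stack=[15,7] mem=[6,0,0,0]
After op 9 (*): stack=[105] mem=[6,0,0,0]
After op 10 (push 4): stack=[105,4] mem=[6,0,0,0]
After op 11 (RCL M0): stack=[105,4,6] mem=[6,0,0,0]
After op 12 (push 17): stack=[105,4,6,17] mem=[6,0,0,0]
After op 13 (-): stack=[105,4,-11] mem=[6,0,0,0]
After op 14 (+): stack=[105,-7] mem=[6,0,0,0]
After op 15 (+): stack=[98] mem=[6,0,0,0]

Answer: [98]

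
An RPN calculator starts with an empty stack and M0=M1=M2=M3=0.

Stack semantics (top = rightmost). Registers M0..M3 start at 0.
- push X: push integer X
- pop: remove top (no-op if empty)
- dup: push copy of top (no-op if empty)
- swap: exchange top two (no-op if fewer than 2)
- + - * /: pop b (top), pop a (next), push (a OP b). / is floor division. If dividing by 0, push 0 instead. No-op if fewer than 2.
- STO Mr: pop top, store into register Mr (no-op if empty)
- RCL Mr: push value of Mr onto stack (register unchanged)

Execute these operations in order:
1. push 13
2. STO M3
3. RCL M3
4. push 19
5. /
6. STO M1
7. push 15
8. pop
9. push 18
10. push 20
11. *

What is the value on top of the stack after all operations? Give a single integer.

Answer: 360

Derivation:
After op 1 (push 13): stack=[13] mem=[0,0,0,0]
After op 2 (STO M3): stack=[empty] mem=[0,0,0,13]
After op 3 (RCL M3): stack=[13] mem=[0,0,0,13]
After op 4 (push 19): stack=[13,19] mem=[0,0,0,13]
After op 5 (/): stack=[0] mem=[0,0,0,13]
After op 6 (STO M1): stack=[empty] mem=[0,0,0,13]
After op 7 (push 15): stack=[15] mem=[0,0,0,13]
After op 8 (pop): stack=[empty] mem=[0,0,0,13]
After op 9 (push 18): stack=[18] mem=[0,0,0,13]
After op 10 (push 20): stack=[18,20] mem=[0,0,0,13]
After op 11 (*): stack=[360] mem=[0,0,0,13]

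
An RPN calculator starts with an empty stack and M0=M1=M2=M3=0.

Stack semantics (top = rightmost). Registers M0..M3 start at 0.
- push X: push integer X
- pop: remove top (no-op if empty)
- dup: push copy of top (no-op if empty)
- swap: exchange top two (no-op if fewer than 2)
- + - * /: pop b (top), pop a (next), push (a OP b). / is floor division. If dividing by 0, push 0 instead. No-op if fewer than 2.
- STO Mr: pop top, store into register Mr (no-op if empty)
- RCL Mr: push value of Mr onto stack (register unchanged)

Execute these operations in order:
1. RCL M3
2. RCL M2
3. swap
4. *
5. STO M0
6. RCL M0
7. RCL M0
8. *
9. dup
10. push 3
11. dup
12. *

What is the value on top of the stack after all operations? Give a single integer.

Answer: 9

Derivation:
After op 1 (RCL M3): stack=[0] mem=[0,0,0,0]
After op 2 (RCL M2): stack=[0,0] mem=[0,0,0,0]
After op 3 (swap): stack=[0,0] mem=[0,0,0,0]
After op 4 (*): stack=[0] mem=[0,0,0,0]
After op 5 (STO M0): stack=[empty] mem=[0,0,0,0]
After op 6 (RCL M0): stack=[0] mem=[0,0,0,0]
After op 7 (RCL M0): stack=[0,0] mem=[0,0,0,0]
After op 8 (*): stack=[0] mem=[0,0,0,0]
After op 9 (dup): stack=[0,0] mem=[0,0,0,0]
After op 10 (push 3): stack=[0,0,3] mem=[0,0,0,0]
After op 11 (dup): stack=[0,0,3,3] mem=[0,0,0,0]
After op 12 (*): stack=[0,0,9] mem=[0,0,0,0]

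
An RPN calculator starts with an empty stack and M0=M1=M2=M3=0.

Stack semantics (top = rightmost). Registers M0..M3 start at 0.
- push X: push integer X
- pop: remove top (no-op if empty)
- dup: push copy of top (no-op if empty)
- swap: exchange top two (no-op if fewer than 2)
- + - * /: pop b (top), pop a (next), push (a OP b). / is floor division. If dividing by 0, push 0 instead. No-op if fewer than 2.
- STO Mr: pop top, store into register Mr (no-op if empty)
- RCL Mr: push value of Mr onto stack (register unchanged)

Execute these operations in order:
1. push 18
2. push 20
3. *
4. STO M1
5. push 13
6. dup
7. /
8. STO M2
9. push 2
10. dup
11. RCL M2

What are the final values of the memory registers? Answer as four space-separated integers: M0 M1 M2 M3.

After op 1 (push 18): stack=[18] mem=[0,0,0,0]
After op 2 (push 20): stack=[18,20] mem=[0,0,0,0]
After op 3 (*): stack=[360] mem=[0,0,0,0]
After op 4 (STO M1): stack=[empty] mem=[0,360,0,0]
After op 5 (push 13): stack=[13] mem=[0,360,0,0]
After op 6 (dup): stack=[13,13] mem=[0,360,0,0]
After op 7 (/): stack=[1] mem=[0,360,0,0]
After op 8 (STO M2): stack=[empty] mem=[0,360,1,0]
After op 9 (push 2): stack=[2] mem=[0,360,1,0]
After op 10 (dup): stack=[2,2] mem=[0,360,1,0]
After op 11 (RCL M2): stack=[2,2,1] mem=[0,360,1,0]

Answer: 0 360 1 0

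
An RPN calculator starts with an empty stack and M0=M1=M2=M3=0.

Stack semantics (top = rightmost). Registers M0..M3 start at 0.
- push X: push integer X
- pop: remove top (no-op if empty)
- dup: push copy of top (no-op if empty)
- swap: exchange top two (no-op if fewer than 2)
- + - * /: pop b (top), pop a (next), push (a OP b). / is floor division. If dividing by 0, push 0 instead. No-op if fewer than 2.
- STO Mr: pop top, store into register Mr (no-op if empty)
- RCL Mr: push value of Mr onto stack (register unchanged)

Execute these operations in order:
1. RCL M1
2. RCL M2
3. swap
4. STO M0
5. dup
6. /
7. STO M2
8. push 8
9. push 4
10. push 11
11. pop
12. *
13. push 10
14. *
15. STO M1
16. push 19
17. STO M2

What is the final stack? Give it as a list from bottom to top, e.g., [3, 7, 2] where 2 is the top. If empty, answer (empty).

Answer: (empty)

Derivation:
After op 1 (RCL M1): stack=[0] mem=[0,0,0,0]
After op 2 (RCL M2): stack=[0,0] mem=[0,0,0,0]
After op 3 (swap): stack=[0,0] mem=[0,0,0,0]
After op 4 (STO M0): stack=[0] mem=[0,0,0,0]
After op 5 (dup): stack=[0,0] mem=[0,0,0,0]
After op 6 (/): stack=[0] mem=[0,0,0,0]
After op 7 (STO M2): stack=[empty] mem=[0,0,0,0]
After op 8 (push 8): stack=[8] mem=[0,0,0,0]
After op 9 (push 4): stack=[8,4] mem=[0,0,0,0]
After op 10 (push 11): stack=[8,4,11] mem=[0,0,0,0]
After op 11 (pop): stack=[8,4] mem=[0,0,0,0]
After op 12 (*): stack=[32] mem=[0,0,0,0]
After op 13 (push 10): stack=[32,10] mem=[0,0,0,0]
After op 14 (*): stack=[320] mem=[0,0,0,0]
After op 15 (STO M1): stack=[empty] mem=[0,320,0,0]
After op 16 (push 19): stack=[19] mem=[0,320,0,0]
After op 17 (STO M2): stack=[empty] mem=[0,320,19,0]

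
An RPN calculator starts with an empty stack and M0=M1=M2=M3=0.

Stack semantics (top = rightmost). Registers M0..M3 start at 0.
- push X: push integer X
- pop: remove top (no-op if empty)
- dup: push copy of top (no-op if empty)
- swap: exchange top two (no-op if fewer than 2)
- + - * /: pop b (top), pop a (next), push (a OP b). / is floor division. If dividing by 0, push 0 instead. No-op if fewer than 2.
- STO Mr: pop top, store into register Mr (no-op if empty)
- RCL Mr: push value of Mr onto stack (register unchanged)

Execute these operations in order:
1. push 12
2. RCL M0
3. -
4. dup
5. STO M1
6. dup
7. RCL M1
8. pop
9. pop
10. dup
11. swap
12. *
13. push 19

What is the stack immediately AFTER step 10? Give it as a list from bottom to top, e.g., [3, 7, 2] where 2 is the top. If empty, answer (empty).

After op 1 (push 12): stack=[12] mem=[0,0,0,0]
After op 2 (RCL M0): stack=[12,0] mem=[0,0,0,0]
After op 3 (-): stack=[12] mem=[0,0,0,0]
After op 4 (dup): stack=[12,12] mem=[0,0,0,0]
After op 5 (STO M1): stack=[12] mem=[0,12,0,0]
After op 6 (dup): stack=[12,12] mem=[0,12,0,0]
After op 7 (RCL M1): stack=[12,12,12] mem=[0,12,0,0]
After op 8 (pop): stack=[12,12] mem=[0,12,0,0]
After op 9 (pop): stack=[12] mem=[0,12,0,0]
After op 10 (dup): stack=[12,12] mem=[0,12,0,0]

[12, 12]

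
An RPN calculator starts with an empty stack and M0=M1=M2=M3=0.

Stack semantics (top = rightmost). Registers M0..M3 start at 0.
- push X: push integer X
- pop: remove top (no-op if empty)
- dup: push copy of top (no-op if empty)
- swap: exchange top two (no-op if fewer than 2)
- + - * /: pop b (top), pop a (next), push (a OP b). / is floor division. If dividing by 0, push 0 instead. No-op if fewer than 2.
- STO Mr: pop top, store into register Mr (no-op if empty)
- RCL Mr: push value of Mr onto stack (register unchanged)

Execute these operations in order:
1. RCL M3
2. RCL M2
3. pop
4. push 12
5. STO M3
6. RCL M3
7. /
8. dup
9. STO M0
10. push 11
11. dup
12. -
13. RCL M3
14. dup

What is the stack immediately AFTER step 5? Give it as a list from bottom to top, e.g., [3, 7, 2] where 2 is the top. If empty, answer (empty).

After op 1 (RCL M3): stack=[0] mem=[0,0,0,0]
After op 2 (RCL M2): stack=[0,0] mem=[0,0,0,0]
After op 3 (pop): stack=[0] mem=[0,0,0,0]
After op 4 (push 12): stack=[0,12] mem=[0,0,0,0]
After op 5 (STO M3): stack=[0] mem=[0,0,0,12]

[0]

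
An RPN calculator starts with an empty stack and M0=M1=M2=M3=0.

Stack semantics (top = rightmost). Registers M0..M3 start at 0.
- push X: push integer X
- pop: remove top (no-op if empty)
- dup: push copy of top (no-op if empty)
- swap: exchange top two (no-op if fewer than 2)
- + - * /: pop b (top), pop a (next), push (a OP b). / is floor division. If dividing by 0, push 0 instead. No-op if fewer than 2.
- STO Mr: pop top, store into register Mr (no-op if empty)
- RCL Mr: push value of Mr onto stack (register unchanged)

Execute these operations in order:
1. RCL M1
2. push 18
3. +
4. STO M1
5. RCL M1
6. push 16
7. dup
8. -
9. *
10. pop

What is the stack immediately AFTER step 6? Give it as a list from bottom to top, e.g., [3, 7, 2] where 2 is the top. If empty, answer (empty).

After op 1 (RCL M1): stack=[0] mem=[0,0,0,0]
After op 2 (push 18): stack=[0,18] mem=[0,0,0,0]
After op 3 (+): stack=[18] mem=[0,0,0,0]
After op 4 (STO M1): stack=[empty] mem=[0,18,0,0]
After op 5 (RCL M1): stack=[18] mem=[0,18,0,0]
After op 6 (push 16): stack=[18,16] mem=[0,18,0,0]

[18, 16]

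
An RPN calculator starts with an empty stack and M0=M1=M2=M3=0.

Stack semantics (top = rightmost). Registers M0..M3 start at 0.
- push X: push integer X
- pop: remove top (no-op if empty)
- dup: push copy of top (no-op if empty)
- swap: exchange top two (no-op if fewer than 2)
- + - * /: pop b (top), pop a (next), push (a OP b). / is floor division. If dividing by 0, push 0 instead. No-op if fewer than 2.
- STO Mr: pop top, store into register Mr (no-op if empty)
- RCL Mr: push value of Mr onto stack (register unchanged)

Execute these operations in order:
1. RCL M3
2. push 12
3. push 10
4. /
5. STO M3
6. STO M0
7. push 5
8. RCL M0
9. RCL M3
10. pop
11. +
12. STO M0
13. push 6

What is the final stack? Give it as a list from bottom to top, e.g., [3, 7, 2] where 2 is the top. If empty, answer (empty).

After op 1 (RCL M3): stack=[0] mem=[0,0,0,0]
After op 2 (push 12): stack=[0,12] mem=[0,0,0,0]
After op 3 (push 10): stack=[0,12,10] mem=[0,0,0,0]
After op 4 (/): stack=[0,1] mem=[0,0,0,0]
After op 5 (STO M3): stack=[0] mem=[0,0,0,1]
After op 6 (STO M0): stack=[empty] mem=[0,0,0,1]
After op 7 (push 5): stack=[5] mem=[0,0,0,1]
After op 8 (RCL M0): stack=[5,0] mem=[0,0,0,1]
After op 9 (RCL M3): stack=[5,0,1] mem=[0,0,0,1]
After op 10 (pop): stack=[5,0] mem=[0,0,0,1]
After op 11 (+): stack=[5] mem=[0,0,0,1]
After op 12 (STO M0): stack=[empty] mem=[5,0,0,1]
After op 13 (push 6): stack=[6] mem=[5,0,0,1]

Answer: [6]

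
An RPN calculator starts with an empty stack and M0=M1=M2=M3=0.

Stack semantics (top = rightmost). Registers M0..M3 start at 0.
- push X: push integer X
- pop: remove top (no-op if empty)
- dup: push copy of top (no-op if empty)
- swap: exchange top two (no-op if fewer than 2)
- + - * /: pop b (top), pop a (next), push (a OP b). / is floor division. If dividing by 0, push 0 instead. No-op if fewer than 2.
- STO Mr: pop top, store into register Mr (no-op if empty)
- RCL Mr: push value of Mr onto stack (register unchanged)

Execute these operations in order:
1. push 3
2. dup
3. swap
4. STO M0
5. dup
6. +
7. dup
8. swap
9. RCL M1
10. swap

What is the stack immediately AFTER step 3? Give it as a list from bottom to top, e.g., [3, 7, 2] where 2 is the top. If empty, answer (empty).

After op 1 (push 3): stack=[3] mem=[0,0,0,0]
After op 2 (dup): stack=[3,3] mem=[0,0,0,0]
After op 3 (swap): stack=[3,3] mem=[0,0,0,0]

[3, 3]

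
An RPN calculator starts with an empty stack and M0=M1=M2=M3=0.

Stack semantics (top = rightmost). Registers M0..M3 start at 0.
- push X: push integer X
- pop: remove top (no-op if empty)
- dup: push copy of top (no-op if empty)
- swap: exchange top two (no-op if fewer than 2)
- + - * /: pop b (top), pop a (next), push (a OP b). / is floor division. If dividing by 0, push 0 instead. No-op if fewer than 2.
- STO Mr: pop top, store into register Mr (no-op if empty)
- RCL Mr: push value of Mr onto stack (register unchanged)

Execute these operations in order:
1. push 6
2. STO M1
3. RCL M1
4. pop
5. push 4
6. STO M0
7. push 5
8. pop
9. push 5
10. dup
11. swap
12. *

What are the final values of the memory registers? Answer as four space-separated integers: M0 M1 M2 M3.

Answer: 4 6 0 0

Derivation:
After op 1 (push 6): stack=[6] mem=[0,0,0,0]
After op 2 (STO M1): stack=[empty] mem=[0,6,0,0]
After op 3 (RCL M1): stack=[6] mem=[0,6,0,0]
After op 4 (pop): stack=[empty] mem=[0,6,0,0]
After op 5 (push 4): stack=[4] mem=[0,6,0,0]
After op 6 (STO M0): stack=[empty] mem=[4,6,0,0]
After op 7 (push 5): stack=[5] mem=[4,6,0,0]
After op 8 (pop): stack=[empty] mem=[4,6,0,0]
After op 9 (push 5): stack=[5] mem=[4,6,0,0]
After op 10 (dup): stack=[5,5] mem=[4,6,0,0]
After op 11 (swap): stack=[5,5] mem=[4,6,0,0]
After op 12 (*): stack=[25] mem=[4,6,0,0]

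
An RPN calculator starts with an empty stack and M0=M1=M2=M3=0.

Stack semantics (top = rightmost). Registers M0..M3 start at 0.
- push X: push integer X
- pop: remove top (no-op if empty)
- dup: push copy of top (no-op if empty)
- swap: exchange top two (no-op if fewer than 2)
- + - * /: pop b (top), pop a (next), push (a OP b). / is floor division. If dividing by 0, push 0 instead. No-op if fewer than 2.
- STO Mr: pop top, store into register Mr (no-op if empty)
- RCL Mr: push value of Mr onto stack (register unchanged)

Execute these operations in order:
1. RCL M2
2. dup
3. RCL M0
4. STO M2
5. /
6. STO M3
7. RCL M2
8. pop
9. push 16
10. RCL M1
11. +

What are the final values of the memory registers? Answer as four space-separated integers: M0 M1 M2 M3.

Answer: 0 0 0 0

Derivation:
After op 1 (RCL M2): stack=[0] mem=[0,0,0,0]
After op 2 (dup): stack=[0,0] mem=[0,0,0,0]
After op 3 (RCL M0): stack=[0,0,0] mem=[0,0,0,0]
After op 4 (STO M2): stack=[0,0] mem=[0,0,0,0]
After op 5 (/): stack=[0] mem=[0,0,0,0]
After op 6 (STO M3): stack=[empty] mem=[0,0,0,0]
After op 7 (RCL M2): stack=[0] mem=[0,0,0,0]
After op 8 (pop): stack=[empty] mem=[0,0,0,0]
After op 9 (push 16): stack=[16] mem=[0,0,0,0]
After op 10 (RCL M1): stack=[16,0] mem=[0,0,0,0]
After op 11 (+): stack=[16] mem=[0,0,0,0]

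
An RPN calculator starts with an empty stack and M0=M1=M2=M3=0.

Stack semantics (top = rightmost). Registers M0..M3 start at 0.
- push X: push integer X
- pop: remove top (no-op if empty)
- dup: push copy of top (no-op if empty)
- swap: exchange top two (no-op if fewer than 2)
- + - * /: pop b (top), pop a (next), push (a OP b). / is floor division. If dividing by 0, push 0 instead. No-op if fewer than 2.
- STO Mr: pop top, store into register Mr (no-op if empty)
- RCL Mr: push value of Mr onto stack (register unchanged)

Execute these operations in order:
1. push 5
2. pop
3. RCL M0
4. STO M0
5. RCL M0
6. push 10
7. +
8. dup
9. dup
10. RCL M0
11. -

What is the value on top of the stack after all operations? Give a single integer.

After op 1 (push 5): stack=[5] mem=[0,0,0,0]
After op 2 (pop): stack=[empty] mem=[0,0,0,0]
After op 3 (RCL M0): stack=[0] mem=[0,0,0,0]
After op 4 (STO M0): stack=[empty] mem=[0,0,0,0]
After op 5 (RCL M0): stack=[0] mem=[0,0,0,0]
After op 6 (push 10): stack=[0,10] mem=[0,0,0,0]
After op 7 (+): stack=[10] mem=[0,0,0,0]
After op 8 (dup): stack=[10,10] mem=[0,0,0,0]
After op 9 (dup): stack=[10,10,10] mem=[0,0,0,0]
After op 10 (RCL M0): stack=[10,10,10,0] mem=[0,0,0,0]
After op 11 (-): stack=[10,10,10] mem=[0,0,0,0]

Answer: 10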